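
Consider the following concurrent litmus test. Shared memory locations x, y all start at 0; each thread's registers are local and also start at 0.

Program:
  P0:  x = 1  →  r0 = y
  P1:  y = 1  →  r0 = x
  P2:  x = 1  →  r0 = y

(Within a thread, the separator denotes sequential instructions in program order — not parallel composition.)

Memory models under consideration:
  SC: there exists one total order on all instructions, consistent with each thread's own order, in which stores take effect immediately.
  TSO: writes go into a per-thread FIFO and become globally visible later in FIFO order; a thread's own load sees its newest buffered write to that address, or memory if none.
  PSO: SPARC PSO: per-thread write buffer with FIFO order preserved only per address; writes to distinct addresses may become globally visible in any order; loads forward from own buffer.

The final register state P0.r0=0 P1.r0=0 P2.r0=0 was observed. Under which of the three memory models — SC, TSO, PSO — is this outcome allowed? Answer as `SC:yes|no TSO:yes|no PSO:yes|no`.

outcome vector order: (P0.r0,P1.r0,P2.r0)
[SC] allowed = {(0,1,0), (0,1,1), (1,0,1), (1,1,0), (1,1,1)}
[TSO] allowed = {(0,0,0), (0,0,1), (0,1,0), (0,1,1), (1,0,0), (1,0,1), (1,1,0), (1,1,1)}
[PSO] allowed = {(0,0,0), (0,0,1), (0,1,0), (0,1,1), (1,0,0), (1,0,1), (1,1,0), (1,1,1)}
target (0,0,0) ∈ {TSO,PSO}

SC:no TSO:yes PSO:yes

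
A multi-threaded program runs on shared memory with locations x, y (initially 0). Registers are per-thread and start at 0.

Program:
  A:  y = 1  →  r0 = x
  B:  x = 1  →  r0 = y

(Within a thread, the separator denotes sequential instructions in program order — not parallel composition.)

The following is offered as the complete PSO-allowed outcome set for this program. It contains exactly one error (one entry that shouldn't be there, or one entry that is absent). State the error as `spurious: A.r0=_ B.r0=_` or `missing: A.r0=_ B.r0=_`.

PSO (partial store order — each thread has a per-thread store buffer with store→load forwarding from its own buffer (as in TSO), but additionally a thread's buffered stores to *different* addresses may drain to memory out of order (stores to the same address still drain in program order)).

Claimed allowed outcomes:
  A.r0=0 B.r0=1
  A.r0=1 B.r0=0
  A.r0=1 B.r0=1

missing: A.r0=0 B.r0=0

outcome vector order: (A.r0,B.r0)
PSO: 4 outcomes — {(0,0); (0,1); (1,0); (1,1)}
PSO∖claimed = {(0,0)}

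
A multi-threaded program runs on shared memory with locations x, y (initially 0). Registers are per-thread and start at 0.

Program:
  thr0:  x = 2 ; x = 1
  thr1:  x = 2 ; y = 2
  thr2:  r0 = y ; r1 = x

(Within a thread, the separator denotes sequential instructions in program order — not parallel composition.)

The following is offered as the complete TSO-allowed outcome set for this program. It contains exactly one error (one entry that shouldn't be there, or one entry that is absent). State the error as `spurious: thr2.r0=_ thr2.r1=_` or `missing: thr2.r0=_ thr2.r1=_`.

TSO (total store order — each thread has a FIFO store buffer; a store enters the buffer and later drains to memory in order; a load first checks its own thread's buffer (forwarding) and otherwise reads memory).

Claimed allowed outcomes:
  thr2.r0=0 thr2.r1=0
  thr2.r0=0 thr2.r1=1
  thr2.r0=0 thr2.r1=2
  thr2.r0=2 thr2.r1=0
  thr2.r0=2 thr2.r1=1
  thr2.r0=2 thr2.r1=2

outcome vector order: (thr2.r0,thr2.r1)
under TSO → (0,0), (0,1), (0,2), (2,1), (2,2)
claimed∖TSO = {(2,0)}

spurious: thr2.r0=2 thr2.r1=0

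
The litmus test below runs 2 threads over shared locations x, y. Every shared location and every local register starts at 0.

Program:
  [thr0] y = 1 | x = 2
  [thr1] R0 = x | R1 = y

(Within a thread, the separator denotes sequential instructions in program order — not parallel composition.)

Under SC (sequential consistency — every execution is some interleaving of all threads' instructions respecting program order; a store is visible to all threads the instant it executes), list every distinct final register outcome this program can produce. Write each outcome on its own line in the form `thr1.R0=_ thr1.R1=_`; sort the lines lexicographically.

thr1.R0=0 thr1.R1=0
thr1.R0=0 thr1.R1=1
thr1.R0=2 thr1.R1=1

outcome vector order: (thr1.R0,thr1.R1)
|SC outcomes| = 3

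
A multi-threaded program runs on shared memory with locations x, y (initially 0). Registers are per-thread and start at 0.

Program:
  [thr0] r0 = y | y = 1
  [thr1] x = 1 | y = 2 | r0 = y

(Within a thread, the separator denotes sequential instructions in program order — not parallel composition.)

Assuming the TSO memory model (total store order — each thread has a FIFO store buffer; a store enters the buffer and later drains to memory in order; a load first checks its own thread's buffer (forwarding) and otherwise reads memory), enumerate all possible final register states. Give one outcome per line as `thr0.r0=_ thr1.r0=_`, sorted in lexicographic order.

outcome vector order: (thr0.r0,thr1.r0)
|TSO outcomes| = 4

thr0.r0=0 thr1.r0=1
thr0.r0=0 thr1.r0=2
thr0.r0=2 thr1.r0=1
thr0.r0=2 thr1.r0=2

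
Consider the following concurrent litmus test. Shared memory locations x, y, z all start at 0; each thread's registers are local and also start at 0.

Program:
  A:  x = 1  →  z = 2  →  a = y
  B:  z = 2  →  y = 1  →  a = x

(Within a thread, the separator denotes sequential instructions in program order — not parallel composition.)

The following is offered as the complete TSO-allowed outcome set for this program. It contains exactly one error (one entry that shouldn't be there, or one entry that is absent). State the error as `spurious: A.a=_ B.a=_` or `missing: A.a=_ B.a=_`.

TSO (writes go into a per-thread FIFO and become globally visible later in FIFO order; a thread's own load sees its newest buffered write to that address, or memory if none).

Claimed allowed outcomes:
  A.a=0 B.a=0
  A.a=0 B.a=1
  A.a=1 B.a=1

missing: A.a=1 B.a=0

outcome vector order: (A.a,B.a)
TSO: 4 outcomes — {00 01 10 11}
TSO∖claimed = {10}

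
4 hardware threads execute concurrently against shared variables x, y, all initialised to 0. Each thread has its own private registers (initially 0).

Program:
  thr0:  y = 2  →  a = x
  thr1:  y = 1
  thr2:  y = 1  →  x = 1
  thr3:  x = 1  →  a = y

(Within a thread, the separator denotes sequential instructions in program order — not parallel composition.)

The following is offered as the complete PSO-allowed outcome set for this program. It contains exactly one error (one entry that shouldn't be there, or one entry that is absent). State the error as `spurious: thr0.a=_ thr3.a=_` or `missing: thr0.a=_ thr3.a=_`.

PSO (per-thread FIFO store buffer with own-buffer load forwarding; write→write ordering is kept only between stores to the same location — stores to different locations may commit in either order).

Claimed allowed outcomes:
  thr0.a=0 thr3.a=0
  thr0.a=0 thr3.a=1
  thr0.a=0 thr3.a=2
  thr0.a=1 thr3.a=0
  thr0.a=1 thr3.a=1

outcome vector order: (thr0.a,thr3.a)
PSO (6): 0/0; 0/1; 0/2; 1/0; 1/1; 1/2
PSO∖claimed = {1/2}

missing: thr0.a=1 thr3.a=2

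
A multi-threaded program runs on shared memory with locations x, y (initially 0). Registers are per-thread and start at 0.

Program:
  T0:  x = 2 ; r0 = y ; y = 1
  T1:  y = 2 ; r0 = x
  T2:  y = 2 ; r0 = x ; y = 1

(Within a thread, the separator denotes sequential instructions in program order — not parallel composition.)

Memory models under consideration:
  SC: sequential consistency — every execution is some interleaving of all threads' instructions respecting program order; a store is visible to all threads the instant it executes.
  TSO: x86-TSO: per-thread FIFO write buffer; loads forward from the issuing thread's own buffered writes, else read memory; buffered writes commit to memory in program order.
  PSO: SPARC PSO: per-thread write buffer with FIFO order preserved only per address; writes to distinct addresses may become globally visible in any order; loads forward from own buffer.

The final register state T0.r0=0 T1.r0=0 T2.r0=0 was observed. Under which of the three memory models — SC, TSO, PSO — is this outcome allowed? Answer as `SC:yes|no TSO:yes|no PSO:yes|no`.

outcome vector order: (T0.r0,T1.r0,T2.r0)
[SC] allowed = {022, 100, 102, 120, 122, 200, 202, 220, 222}
[TSO] allowed = {000, 002, 020, 022, 100, 102, 120, 122, 200, 202, 220, 222}
[PSO] allowed = {000, 002, 020, 022, 100, 102, 120, 122, 200, 202, 220, 222}
target 000 ∈ {TSO,PSO}

SC:no TSO:yes PSO:yes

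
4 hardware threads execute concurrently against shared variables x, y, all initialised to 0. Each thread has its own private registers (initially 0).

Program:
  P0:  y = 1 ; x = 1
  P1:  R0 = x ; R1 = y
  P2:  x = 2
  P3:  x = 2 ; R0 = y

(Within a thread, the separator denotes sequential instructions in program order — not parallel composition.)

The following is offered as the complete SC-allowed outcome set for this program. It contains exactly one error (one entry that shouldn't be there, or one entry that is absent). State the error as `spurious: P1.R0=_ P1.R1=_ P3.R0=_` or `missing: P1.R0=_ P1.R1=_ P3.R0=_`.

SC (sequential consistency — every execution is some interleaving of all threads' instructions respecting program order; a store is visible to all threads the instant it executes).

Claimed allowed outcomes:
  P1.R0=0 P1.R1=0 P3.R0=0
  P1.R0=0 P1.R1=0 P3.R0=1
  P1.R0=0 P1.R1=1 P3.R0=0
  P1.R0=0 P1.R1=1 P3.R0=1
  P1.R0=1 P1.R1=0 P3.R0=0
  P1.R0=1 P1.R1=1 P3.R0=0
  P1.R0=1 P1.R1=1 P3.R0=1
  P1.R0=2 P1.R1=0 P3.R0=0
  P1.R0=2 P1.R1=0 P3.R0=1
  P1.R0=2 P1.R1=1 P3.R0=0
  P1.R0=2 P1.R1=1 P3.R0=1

outcome vector order: (P1.R0,P1.R1,P3.R0)
under SC → (0,0,0); (0,0,1); (0,1,0); (0,1,1); (1,1,0); (1,1,1); (2,0,0); (2,0,1); (2,1,0); (2,1,1)
claimed∖SC = {(1,0,0)}

spurious: P1.R0=1 P1.R1=0 P3.R0=0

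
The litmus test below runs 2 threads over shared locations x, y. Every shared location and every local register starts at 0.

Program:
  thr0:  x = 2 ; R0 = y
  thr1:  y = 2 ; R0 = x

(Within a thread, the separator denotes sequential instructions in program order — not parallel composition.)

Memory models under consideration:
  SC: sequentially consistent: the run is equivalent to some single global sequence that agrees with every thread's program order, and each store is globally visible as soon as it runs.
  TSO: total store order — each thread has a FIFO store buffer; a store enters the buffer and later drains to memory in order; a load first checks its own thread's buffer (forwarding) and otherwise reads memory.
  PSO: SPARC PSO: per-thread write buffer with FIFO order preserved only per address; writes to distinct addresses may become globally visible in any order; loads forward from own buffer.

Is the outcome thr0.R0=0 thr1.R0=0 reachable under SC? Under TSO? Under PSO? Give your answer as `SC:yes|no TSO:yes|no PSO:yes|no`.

outcome vector order: (thr0.R0,thr1.R0)
SC: 3 outcomes — {(0,2), (2,0), (2,2)}
TSO: 4 outcomes — {(0,0), (0,2), (2,0), (2,2)}
PSO: 4 outcomes — {(0,0), (0,2), (2,0), (2,2)}
target (0,0) ∈ {TSO,PSO}

SC:no TSO:yes PSO:yes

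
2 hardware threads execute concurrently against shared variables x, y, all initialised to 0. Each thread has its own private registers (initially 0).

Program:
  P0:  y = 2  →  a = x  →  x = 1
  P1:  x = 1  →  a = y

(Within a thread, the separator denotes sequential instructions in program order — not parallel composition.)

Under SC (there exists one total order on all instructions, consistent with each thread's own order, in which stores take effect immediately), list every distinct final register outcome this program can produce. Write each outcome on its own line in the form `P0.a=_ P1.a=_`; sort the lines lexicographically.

outcome vector order: (P0.a,P1.a)
|SC outcomes| = 3

P0.a=0 P1.a=2
P0.a=1 P1.a=0
P0.a=1 P1.a=2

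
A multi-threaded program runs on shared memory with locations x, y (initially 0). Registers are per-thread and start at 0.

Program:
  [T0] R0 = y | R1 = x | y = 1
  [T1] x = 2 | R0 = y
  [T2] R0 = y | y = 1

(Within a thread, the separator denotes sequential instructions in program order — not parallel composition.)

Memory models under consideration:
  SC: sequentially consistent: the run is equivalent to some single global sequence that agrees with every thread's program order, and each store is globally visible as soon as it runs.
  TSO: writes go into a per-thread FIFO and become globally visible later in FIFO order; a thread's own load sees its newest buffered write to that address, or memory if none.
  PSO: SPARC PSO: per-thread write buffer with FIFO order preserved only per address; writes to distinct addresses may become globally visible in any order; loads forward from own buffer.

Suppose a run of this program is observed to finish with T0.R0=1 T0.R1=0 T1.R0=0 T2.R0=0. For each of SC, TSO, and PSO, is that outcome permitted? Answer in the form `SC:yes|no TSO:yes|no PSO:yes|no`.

SC:no TSO:yes PSO:yes

outcome vector order: (T0.R0,T0.R1,T1.R0,T2.R0)
under SC → (0,0,0,0); (0,0,0,1); (0,0,1,0); (0,0,1,1); (0,2,0,0); (0,2,0,1); (0,2,1,0); (0,2,1,1); (1,0,1,0); (1,2,0,0); (1,2,1,0)
under TSO → (0,0,0,0); (0,0,0,1); (0,0,1,0); (0,0,1,1); (0,2,0,0); (0,2,0,1); (0,2,1,0); (0,2,1,1); (1,0,0,0); (1,0,1,0); (1,2,0,0); (1,2,1,0)
under PSO → (0,0,0,0); (0,0,0,1); (0,0,1,0); (0,0,1,1); (0,2,0,0); (0,2,0,1); (0,2,1,0); (0,2,1,1); (1,0,0,0); (1,0,1,0); (1,2,0,0); (1,2,1,0)
target (1,0,0,0) ∈ {TSO,PSO}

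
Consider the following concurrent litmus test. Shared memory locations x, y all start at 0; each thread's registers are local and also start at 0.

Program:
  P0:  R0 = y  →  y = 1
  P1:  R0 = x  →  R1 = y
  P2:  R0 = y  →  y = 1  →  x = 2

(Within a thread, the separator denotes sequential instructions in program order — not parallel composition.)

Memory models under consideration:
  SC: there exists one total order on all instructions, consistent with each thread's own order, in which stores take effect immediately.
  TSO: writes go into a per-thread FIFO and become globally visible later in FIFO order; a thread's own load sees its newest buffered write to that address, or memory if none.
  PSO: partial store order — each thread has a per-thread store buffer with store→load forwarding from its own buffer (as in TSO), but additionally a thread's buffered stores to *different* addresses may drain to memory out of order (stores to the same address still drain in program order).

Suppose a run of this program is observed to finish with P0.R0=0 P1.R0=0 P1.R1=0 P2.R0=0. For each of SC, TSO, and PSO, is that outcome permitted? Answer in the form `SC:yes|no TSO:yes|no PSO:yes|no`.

outcome vector order: (P0.R0,P1.R0,P1.R1,P2.R0)
under SC → <0 0 0 0>, <0 0 0 1>, <0 0 1 0>, <0 0 1 1>, <0 2 1 0>, <0 2 1 1>, <1 0 0 0>, <1 0 1 0>, <1 2 1 0>
under TSO → <0 0 0 0>, <0 0 0 1>, <0 0 1 0>, <0 0 1 1>, <0 2 1 0>, <0 2 1 1>, <1 0 0 0>, <1 0 1 0>, <1 2 1 0>
under PSO → <0 0 0 0>, <0 0 0 1>, <0 0 1 0>, <0 0 1 1>, <0 2 0 0>, <0 2 1 0>, <0 2 1 1>, <1 0 0 0>, <1 0 1 0>, <1 2 0 0>, <1 2 1 0>
target <0 0 0 0> ∈ {SC,TSO,PSO}

SC:yes TSO:yes PSO:yes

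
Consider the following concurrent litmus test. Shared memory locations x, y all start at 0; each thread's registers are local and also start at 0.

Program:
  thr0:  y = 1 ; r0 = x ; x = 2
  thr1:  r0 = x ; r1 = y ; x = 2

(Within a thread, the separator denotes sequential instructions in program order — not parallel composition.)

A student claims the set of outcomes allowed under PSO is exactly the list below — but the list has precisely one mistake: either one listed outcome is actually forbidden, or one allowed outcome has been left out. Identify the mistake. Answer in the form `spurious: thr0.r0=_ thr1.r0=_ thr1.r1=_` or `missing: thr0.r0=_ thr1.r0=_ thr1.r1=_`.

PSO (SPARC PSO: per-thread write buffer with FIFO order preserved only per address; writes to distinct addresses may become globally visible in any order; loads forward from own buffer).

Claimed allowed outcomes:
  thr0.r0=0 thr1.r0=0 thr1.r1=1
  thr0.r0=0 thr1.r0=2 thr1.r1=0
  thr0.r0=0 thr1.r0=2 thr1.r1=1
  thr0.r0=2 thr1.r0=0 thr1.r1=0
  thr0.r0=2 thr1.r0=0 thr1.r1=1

missing: thr0.r0=0 thr1.r0=0 thr1.r1=0

outcome vector order: (thr0.r0,thr1.r0,thr1.r1)
PSO (6): 000; 001; 020; 021; 200; 201
PSO∖claimed = {000}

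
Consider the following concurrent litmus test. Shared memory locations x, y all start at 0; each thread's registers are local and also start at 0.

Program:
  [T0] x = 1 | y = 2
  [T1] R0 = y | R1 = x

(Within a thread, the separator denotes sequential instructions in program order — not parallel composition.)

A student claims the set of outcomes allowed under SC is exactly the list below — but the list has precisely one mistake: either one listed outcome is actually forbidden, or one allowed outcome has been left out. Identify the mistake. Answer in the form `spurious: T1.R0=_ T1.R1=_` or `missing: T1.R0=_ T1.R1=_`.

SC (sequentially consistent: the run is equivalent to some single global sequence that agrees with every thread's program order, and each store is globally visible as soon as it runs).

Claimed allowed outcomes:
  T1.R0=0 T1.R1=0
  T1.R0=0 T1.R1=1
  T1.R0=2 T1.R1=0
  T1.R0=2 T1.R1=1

outcome vector order: (T1.R0,T1.R1)
[SC] allowed = {0/0, 0/1, 2/1}
claimed∖SC = {2/0}

spurious: T1.R0=2 T1.R1=0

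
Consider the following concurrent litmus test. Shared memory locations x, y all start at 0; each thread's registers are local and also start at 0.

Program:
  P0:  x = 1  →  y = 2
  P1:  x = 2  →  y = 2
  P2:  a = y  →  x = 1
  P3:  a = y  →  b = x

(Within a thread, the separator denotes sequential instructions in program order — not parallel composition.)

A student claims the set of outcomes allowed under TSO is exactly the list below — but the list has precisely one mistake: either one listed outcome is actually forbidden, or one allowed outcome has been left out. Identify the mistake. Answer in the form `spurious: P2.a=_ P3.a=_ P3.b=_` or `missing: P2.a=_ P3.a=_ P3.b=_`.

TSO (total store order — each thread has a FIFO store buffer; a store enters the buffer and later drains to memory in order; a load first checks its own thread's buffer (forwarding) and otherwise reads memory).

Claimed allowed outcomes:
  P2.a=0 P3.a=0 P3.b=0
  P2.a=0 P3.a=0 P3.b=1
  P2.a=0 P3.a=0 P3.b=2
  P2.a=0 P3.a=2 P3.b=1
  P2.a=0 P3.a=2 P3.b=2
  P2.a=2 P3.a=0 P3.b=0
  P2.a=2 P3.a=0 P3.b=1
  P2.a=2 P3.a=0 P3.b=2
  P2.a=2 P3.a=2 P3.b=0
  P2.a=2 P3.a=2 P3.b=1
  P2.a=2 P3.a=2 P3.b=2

outcome vector order: (P2.a,P3.a,P3.b)
TSO: 10 outcomes — {<0 0 0>; <0 0 1>; <0 0 2>; <0 2 1>; <0 2 2>; <2 0 0>; <2 0 1>; <2 0 2>; <2 2 1>; <2 2 2>}
claimed∖TSO = {<2 2 0>}

spurious: P2.a=2 P3.a=2 P3.b=0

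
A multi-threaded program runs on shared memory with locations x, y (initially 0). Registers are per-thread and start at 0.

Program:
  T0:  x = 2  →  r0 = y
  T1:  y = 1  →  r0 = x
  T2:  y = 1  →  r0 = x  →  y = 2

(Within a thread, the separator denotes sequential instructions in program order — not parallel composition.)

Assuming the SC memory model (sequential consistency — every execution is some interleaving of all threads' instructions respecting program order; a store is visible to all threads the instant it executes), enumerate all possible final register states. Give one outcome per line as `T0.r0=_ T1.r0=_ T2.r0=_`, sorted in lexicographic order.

outcome vector order: (T0.r0,T1.r0,T2.r0)
|SC outcomes| = 9

T0.r0=0 T1.r0=2 T2.r0=2
T0.r0=1 T1.r0=0 T2.r0=0
T0.r0=1 T1.r0=0 T2.r0=2
T0.r0=1 T1.r0=2 T2.r0=0
T0.r0=1 T1.r0=2 T2.r0=2
T0.r0=2 T1.r0=0 T2.r0=0
T0.r0=2 T1.r0=0 T2.r0=2
T0.r0=2 T1.r0=2 T2.r0=0
T0.r0=2 T1.r0=2 T2.r0=2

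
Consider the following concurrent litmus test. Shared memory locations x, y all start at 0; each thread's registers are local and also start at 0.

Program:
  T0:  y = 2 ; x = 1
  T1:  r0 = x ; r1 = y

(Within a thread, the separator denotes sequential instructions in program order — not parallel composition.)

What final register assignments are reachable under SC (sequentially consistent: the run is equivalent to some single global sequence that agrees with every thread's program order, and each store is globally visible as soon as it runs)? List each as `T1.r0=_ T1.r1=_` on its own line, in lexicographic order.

outcome vector order: (T1.r0,T1.r1)
|SC outcomes| = 3

T1.r0=0 T1.r1=0
T1.r0=0 T1.r1=2
T1.r0=1 T1.r1=2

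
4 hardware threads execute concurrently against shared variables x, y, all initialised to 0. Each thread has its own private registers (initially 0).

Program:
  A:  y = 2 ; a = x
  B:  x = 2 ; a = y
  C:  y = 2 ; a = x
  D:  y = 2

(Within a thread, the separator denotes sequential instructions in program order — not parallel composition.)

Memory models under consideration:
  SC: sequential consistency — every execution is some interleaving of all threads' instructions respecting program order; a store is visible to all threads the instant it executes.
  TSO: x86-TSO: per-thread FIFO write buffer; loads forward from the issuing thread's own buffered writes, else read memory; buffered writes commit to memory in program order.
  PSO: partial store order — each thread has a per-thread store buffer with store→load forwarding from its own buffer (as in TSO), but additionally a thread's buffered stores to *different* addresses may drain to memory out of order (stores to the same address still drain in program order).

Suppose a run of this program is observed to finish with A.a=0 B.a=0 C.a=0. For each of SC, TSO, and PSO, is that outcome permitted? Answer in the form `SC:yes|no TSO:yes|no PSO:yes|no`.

outcome vector order: (A.a,B.a,C.a)
SC: 5 outcomes — {020, 022, 202, 220, 222}
TSO: 8 outcomes — {000, 002, 020, 022, 200, 202, 220, 222}
PSO: 8 outcomes — {000, 002, 020, 022, 200, 202, 220, 222}
target 000 ∈ {TSO,PSO}

SC:no TSO:yes PSO:yes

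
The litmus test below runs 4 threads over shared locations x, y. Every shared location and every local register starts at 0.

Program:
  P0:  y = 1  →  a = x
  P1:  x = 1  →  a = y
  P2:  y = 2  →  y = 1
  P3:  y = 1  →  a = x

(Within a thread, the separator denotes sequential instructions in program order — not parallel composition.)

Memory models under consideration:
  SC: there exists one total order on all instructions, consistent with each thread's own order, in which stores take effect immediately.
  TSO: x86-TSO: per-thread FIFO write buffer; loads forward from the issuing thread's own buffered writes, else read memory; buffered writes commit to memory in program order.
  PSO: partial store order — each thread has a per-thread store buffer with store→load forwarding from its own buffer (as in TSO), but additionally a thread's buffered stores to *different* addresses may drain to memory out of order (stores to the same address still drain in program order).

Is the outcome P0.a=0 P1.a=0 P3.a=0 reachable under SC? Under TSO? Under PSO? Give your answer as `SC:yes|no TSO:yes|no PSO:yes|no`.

outcome vector order: (P0.a,P1.a,P3.a)
[SC] allowed = {(0,1,0); (0,1,1); (0,2,0); (0,2,1); (1,0,1); (1,1,0); (1,1,1); (1,2,0); (1,2,1)}
[TSO] allowed = {(0,0,0); (0,0,1); (0,1,0); (0,1,1); (0,2,0); (0,2,1); (1,0,0); (1,0,1); (1,1,0); (1,1,1); (1,2,0); (1,2,1)}
[PSO] allowed = {(0,0,0); (0,0,1); (0,1,0); (0,1,1); (0,2,0); (0,2,1); (1,0,0); (1,0,1); (1,1,0); (1,1,1); (1,2,0); (1,2,1)}
target (0,0,0) ∈ {TSO,PSO}

SC:no TSO:yes PSO:yes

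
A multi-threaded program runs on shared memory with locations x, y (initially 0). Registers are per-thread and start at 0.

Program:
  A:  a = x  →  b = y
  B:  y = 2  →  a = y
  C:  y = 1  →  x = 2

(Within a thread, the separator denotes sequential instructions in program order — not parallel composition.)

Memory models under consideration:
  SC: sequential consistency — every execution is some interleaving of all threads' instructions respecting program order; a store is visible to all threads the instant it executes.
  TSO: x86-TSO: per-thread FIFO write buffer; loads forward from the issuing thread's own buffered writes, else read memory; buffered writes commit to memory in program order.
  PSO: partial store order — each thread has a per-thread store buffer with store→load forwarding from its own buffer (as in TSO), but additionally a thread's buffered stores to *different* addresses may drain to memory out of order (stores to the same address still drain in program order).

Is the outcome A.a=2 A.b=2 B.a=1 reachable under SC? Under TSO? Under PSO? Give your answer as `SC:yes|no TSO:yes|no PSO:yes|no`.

outcome vector order: (A.a,A.b,B.a)
SC: 9 outcomes — {(0,0,1) (0,0,2) (0,1,1) (0,1,2) (0,2,1) (0,2,2) (2,1,1) (2,1,2) (2,2,2)}
TSO: 9 outcomes — {(0,0,1) (0,0,2) (0,1,1) (0,1,2) (0,2,1) (0,2,2) (2,1,1) (2,1,2) (2,2,2)}
PSO: 12 outcomes — {(0,0,1) (0,0,2) (0,1,1) (0,1,2) (0,2,1) (0,2,2) (2,0,1) (2,0,2) (2,1,1) (2,1,2) (2,2,1) (2,2,2)}
target (2,2,1) ∈ {PSO}

SC:no TSO:no PSO:yes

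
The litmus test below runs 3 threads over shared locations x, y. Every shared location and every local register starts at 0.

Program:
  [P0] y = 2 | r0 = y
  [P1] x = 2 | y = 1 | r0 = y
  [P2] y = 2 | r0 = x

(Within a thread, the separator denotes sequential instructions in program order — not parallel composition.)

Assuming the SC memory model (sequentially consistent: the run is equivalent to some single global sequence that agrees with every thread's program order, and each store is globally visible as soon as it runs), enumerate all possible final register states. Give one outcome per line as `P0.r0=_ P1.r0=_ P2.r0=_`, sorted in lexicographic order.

P0.r0=1 P1.r0=1 P2.r0=0
P0.r0=1 P1.r0=1 P2.r0=2
P0.r0=1 P1.r0=2 P2.r0=2
P0.r0=2 P1.r0=1 P2.r0=0
P0.r0=2 P1.r0=1 P2.r0=2
P0.r0=2 P1.r0=2 P2.r0=0
P0.r0=2 P1.r0=2 P2.r0=2

outcome vector order: (P0.r0,P1.r0,P2.r0)
|SC outcomes| = 7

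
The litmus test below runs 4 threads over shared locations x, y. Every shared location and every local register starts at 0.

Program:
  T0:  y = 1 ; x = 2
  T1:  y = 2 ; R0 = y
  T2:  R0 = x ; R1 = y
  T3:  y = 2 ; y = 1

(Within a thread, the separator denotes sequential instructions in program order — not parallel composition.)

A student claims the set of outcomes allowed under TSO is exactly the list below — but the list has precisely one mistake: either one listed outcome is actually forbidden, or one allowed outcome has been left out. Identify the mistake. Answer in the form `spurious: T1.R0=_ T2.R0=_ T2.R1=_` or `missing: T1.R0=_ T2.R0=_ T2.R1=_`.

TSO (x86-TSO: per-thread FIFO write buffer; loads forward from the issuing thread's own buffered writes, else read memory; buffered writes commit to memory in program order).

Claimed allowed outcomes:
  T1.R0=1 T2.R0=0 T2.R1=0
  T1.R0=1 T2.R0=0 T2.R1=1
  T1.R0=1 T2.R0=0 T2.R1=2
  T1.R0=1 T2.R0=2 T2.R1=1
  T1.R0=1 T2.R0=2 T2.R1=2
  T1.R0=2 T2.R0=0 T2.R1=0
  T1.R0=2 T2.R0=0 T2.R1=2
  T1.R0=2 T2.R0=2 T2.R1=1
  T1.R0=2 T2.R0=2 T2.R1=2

missing: T1.R0=2 T2.R0=0 T2.R1=1

outcome vector order: (T1.R0,T2.R0,T2.R1)
under TSO → 100 101 102 121 122 200 201 202 221 222
TSO∖claimed = {201}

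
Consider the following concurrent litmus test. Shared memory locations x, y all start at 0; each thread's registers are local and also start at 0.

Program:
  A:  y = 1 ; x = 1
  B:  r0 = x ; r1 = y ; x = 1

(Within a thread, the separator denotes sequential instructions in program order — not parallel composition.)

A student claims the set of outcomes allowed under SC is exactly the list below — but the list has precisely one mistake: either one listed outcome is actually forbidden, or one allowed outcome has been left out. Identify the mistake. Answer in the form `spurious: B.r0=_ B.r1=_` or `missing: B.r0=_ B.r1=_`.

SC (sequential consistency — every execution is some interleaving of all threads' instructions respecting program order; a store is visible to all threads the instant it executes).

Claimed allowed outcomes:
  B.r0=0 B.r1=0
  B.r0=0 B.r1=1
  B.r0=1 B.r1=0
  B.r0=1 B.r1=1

spurious: B.r0=1 B.r1=0

outcome vector order: (B.r0,B.r1)
[SC] allowed = {00 01 11}
claimed∖SC = {10}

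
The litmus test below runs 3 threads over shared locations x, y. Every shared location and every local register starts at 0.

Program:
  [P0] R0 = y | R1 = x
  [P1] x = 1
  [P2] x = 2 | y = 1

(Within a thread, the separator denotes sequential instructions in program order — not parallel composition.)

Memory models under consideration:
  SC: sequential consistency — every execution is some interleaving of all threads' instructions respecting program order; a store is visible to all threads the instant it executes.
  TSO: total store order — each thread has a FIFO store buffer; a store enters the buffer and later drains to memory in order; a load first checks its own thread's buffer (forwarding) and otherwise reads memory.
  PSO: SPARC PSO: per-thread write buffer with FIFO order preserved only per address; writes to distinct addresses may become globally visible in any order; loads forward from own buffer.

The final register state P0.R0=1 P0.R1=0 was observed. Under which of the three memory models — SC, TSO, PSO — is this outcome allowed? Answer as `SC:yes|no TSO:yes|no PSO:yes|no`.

SC:no TSO:no PSO:yes

outcome vector order: (P0.R0,P0.R1)
[SC] allowed = {00; 01; 02; 11; 12}
[TSO] allowed = {00; 01; 02; 11; 12}
[PSO] allowed = {00; 01; 02; 10; 11; 12}
target 10 ∈ {PSO}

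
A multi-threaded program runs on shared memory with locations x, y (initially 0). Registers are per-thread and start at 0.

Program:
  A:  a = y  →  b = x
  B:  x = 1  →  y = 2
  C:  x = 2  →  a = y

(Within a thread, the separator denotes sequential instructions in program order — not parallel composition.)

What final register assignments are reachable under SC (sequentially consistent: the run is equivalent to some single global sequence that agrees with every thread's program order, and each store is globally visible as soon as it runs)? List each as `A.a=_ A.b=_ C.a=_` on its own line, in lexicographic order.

outcome vector order: (A.a,A.b,C.a)
|SC outcomes| = 10

A.a=0 A.b=0 C.a=0
A.a=0 A.b=0 C.a=2
A.a=0 A.b=1 C.a=0
A.a=0 A.b=1 C.a=2
A.a=0 A.b=2 C.a=0
A.a=0 A.b=2 C.a=2
A.a=2 A.b=1 C.a=0
A.a=2 A.b=1 C.a=2
A.a=2 A.b=2 C.a=0
A.a=2 A.b=2 C.a=2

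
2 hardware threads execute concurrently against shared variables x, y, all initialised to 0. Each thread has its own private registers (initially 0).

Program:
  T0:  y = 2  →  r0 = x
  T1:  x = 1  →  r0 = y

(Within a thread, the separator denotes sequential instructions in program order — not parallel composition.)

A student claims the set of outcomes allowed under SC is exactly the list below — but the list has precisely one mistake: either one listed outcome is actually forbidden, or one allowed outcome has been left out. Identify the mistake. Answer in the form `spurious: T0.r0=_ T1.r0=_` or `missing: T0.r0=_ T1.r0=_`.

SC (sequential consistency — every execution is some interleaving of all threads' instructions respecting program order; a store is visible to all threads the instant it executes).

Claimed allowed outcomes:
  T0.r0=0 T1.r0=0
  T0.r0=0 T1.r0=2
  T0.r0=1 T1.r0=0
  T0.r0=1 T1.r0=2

outcome vector order: (T0.r0,T1.r0)
under SC → <0 2> <1 0> <1 2>
claimed∖SC = {<0 0>}

spurious: T0.r0=0 T1.r0=0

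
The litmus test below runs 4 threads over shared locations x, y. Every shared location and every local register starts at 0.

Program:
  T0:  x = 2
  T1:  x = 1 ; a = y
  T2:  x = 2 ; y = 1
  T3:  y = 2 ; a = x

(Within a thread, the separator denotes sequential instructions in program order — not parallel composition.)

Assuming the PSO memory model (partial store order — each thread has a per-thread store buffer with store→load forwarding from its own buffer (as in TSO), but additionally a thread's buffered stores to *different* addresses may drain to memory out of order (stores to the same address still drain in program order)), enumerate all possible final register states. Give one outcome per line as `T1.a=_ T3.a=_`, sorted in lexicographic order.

outcome vector order: (T1.a,T3.a)
|PSO outcomes| = 9

T1.a=0 T3.a=0
T1.a=0 T3.a=1
T1.a=0 T3.a=2
T1.a=1 T3.a=0
T1.a=1 T3.a=1
T1.a=1 T3.a=2
T1.a=2 T3.a=0
T1.a=2 T3.a=1
T1.a=2 T3.a=2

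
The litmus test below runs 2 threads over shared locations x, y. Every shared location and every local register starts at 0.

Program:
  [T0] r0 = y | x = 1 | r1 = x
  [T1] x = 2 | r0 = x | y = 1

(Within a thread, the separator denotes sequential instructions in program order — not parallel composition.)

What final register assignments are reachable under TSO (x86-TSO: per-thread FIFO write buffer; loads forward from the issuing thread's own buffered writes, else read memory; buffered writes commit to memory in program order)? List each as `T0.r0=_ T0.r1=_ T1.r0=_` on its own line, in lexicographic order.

outcome vector order: (T0.r0,T0.r1,T1.r0)
|TSO outcomes| = 4

T0.r0=0 T0.r1=1 T1.r0=1
T0.r0=0 T0.r1=1 T1.r0=2
T0.r0=0 T0.r1=2 T1.r0=2
T0.r0=1 T0.r1=1 T1.r0=2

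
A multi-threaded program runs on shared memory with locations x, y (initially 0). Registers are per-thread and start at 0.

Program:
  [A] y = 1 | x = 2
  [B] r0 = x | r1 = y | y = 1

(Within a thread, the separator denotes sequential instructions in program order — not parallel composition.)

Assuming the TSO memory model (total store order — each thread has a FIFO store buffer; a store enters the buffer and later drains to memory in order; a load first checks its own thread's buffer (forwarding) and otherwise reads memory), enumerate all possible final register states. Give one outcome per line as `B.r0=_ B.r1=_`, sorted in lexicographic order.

outcome vector order: (B.r0,B.r1)
|TSO outcomes| = 3

B.r0=0 B.r1=0
B.r0=0 B.r1=1
B.r0=2 B.r1=1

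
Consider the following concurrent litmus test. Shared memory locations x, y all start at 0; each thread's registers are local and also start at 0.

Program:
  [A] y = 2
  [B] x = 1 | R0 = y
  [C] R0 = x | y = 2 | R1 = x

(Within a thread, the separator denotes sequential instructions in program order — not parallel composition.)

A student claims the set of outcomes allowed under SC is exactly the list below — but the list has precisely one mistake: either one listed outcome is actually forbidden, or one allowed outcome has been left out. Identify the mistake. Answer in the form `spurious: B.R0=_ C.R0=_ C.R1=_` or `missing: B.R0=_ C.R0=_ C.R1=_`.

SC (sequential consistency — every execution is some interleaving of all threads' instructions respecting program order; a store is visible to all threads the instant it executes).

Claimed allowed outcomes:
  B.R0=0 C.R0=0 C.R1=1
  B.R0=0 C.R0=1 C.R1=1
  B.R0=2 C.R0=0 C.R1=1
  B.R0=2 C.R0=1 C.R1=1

missing: B.R0=2 C.R0=0 C.R1=0

outcome vector order: (B.R0,C.R0,C.R1)
under SC → 0/0/1; 0/1/1; 2/0/0; 2/0/1; 2/1/1
SC∖claimed = {2/0/0}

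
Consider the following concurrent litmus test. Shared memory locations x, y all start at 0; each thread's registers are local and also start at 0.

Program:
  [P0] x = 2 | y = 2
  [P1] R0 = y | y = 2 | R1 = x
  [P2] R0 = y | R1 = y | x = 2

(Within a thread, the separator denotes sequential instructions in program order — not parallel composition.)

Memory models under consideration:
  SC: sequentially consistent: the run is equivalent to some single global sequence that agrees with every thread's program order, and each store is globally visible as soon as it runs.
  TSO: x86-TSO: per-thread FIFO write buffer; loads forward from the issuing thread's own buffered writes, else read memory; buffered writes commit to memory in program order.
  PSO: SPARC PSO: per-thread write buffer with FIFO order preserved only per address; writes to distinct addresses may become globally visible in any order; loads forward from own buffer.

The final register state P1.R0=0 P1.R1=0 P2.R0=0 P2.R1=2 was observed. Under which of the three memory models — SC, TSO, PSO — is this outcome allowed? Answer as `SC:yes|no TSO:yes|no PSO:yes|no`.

outcome vector order: (P1.R0,P1.R1,P2.R0,P2.R1)
under SC → <0 0 0 0>; <0 0 0 2>; <0 0 2 2>; <0 2 0 0>; <0 2 0 2>; <0 2 2 2>; <2 2 0 0>; <2 2 0 2>; <2 2 2 2>
under TSO → <0 0 0 0>; <0 0 0 2>; <0 0 2 2>; <0 2 0 0>; <0 2 0 2>; <0 2 2 2>; <2 2 0 0>; <2 2 0 2>; <2 2 2 2>
under PSO → <0 0 0 0>; <0 0 0 2>; <0 0 2 2>; <0 2 0 0>; <0 2 0 2>; <0 2 2 2>; <2 0 0 0>; <2 0 0 2>; <2 0 2 2>; <2 2 0 0>; <2 2 0 2>; <2 2 2 2>
target <0 0 0 2> ∈ {SC,TSO,PSO}

SC:yes TSO:yes PSO:yes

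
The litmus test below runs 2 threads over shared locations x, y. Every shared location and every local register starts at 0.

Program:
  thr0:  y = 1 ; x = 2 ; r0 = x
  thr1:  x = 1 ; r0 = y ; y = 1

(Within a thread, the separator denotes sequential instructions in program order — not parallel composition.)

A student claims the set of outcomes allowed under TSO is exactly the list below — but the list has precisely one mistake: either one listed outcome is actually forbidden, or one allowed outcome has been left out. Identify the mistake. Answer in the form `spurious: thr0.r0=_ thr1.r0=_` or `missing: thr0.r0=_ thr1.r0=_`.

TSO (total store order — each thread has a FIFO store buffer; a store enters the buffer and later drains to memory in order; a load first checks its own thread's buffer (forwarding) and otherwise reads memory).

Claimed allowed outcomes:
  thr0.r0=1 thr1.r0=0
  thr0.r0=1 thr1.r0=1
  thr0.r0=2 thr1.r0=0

missing: thr0.r0=2 thr1.r0=1

outcome vector order: (thr0.r0,thr1.r0)
TSO (4): 10 11 20 21
TSO∖claimed = {21}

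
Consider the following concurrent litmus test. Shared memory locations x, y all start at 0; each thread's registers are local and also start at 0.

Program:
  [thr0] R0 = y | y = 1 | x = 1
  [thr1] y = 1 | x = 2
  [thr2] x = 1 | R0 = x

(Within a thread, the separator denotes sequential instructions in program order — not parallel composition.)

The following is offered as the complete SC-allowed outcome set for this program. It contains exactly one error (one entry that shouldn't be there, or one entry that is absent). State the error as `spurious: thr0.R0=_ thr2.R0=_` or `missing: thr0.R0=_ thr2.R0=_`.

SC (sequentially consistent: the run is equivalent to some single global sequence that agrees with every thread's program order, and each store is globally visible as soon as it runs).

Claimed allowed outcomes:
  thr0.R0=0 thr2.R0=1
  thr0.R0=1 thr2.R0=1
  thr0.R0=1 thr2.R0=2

outcome vector order: (thr0.R0,thr2.R0)
under SC → <0 1>; <0 2>; <1 1>; <1 2>
SC∖claimed = {<0 2>}

missing: thr0.R0=0 thr2.R0=2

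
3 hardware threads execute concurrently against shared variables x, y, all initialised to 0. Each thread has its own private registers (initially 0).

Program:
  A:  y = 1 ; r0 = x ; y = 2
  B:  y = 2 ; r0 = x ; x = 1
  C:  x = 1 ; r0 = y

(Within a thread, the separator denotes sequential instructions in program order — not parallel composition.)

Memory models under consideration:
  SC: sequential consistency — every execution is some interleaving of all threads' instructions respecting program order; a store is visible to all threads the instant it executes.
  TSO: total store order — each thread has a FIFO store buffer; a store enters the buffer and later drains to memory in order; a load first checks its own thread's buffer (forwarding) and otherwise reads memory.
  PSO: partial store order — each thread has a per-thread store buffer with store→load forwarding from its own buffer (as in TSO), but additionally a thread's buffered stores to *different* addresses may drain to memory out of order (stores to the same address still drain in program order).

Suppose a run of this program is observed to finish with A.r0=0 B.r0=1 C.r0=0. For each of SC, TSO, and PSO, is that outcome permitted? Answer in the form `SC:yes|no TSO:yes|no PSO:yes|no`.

SC:no TSO:yes PSO:yes

outcome vector order: (A.r0,B.r0,C.r0)
[SC] allowed = {001; 002; 011; 012; 101; 102; 110; 111; 112}
[TSO] allowed = {000; 001; 002; 010; 011; 012; 100; 101; 102; 110; 111; 112}
[PSO] allowed = {000; 001; 002; 010; 011; 012; 100; 101; 102; 110; 111; 112}
target 010 ∈ {TSO,PSO}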